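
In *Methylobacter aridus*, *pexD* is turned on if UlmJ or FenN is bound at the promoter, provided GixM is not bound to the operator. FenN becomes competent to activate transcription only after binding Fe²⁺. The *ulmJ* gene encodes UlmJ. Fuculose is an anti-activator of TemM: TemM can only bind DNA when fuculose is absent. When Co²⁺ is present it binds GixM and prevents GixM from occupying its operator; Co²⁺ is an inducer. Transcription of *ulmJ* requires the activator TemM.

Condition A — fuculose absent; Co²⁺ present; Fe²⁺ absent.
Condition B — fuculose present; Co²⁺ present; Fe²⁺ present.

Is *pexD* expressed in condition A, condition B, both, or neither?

Condition A:
Fuculose is absent, so TemM is active.
No repressor is bound and TemM is active, so *ulmJ* is transcribed.
So UlmJ is produced and active.
Co²⁺ is present, so GixM is inactive.
Fe²⁺ is absent, so FenN is inactive.
Activator UlmJ is present, so *pexD* is transcribed.
→ *pexD* is ON in A.
Condition B:
Fuculose is present, so TemM is inactive.
Required activator TemM is absent, so *ulmJ* is not transcribed.
So UlmJ is not produced.
Co²⁺ is present, so GixM is inactive.
Fe²⁺ is present, so FenN is active.
Activator FenN is present, so *pexD* is transcribed.
→ *pexD* is ON in B.

both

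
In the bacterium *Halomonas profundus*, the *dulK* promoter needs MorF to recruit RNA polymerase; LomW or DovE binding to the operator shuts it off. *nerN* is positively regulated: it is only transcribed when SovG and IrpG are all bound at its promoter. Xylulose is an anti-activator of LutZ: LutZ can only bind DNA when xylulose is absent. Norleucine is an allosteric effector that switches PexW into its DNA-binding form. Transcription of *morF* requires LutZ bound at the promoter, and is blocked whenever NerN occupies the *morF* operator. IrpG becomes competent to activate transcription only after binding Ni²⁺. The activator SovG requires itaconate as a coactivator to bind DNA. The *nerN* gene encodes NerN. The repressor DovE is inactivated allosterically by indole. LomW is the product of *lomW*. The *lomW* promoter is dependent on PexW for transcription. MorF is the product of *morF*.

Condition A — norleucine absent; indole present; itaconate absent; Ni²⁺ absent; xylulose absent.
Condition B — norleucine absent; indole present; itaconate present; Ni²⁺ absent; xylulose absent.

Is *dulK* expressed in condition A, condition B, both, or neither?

Condition A:
Norleucine is absent, so PexW is inactive.
Required activator PexW is absent, so *lomW* is not transcribed.
So LomW is not produced.
Indole is present, so DovE is inactive.
Itaconate is absent, so SovG is inactive.
Ni²⁺ is absent, so IrpG is inactive.
Required activator SovG is absent, so *nerN* is not transcribed.
So NerN is not produced.
Xylulose is absent, so LutZ is active.
No repressor is bound and LutZ is active, so *morF* is transcribed.
So MorF is produced and active.
No repressor is bound and MorF is active, so *dulK* is transcribed.
→ *dulK* is ON in A.
Condition B:
Norleucine is absent, so PexW is inactive.
Required activator PexW is absent, so *lomW* is not transcribed.
So LomW is not produced.
Indole is present, so DovE is inactive.
Itaconate is present, so SovG is active.
Ni²⁺ is absent, so IrpG is inactive.
Required activator IrpG is absent, so *nerN* is not transcribed.
So NerN is not produced.
Xylulose is absent, so LutZ is active.
No repressor is bound and LutZ is active, so *morF* is transcribed.
So MorF is produced and active.
No repressor is bound and MorF is active, so *dulK* is transcribed.
→ *dulK* is ON in B.

both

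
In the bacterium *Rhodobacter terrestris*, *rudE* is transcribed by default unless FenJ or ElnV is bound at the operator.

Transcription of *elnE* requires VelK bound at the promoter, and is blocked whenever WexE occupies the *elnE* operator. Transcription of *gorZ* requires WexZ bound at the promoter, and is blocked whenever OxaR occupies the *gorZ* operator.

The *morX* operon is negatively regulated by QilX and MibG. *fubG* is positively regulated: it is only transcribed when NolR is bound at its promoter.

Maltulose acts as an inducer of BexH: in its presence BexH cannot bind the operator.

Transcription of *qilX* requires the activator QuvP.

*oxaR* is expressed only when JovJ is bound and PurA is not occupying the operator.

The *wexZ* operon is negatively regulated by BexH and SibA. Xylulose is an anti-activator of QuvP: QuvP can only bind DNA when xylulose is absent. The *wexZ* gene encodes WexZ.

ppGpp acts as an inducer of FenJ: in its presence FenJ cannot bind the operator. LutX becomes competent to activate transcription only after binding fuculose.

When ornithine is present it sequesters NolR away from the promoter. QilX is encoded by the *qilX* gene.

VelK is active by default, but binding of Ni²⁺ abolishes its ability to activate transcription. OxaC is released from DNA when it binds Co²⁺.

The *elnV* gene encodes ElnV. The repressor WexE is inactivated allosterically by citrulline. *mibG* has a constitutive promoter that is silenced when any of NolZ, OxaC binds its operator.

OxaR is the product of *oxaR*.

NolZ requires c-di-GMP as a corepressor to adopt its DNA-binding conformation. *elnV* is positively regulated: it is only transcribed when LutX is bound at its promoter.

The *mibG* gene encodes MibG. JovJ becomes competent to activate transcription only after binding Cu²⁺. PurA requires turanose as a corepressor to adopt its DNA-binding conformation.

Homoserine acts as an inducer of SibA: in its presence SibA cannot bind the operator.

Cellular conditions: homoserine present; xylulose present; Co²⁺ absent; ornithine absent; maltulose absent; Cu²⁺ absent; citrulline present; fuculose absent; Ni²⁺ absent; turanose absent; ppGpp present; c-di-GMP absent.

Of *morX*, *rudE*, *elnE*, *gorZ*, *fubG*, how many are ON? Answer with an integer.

4

Xylulose is present, so QuvP is inactive.
Required activator QuvP is absent, so *qilX* is not transcribed.
So QilX is not produced.
c-di-GMP is absent, so NolZ is inactive.
Co²⁺ is absent, so OxaC is active.
With repressor OxaC bound, *mibG* is not transcribed.
So MibG is not produced.
With no repressor bound, *morX* is transcribed.
→ *morX* is ON.
ppGpp is present, so FenJ is inactive.
Fuculose is absent, so LutX is inactive.
Required activator LutX is absent, so *elnV* is not transcribed.
So ElnV is not produced.
With no repressor bound, *rudE* is transcribed.
→ *rudE* is ON.
Ni²⁺ is absent, so VelK is active.
Citrulline is present, so WexE is inactive.
No repressor is bound and VelK is active, so *elnE* is transcribed.
→ *elnE* is ON.
Turanose is absent, so PurA is inactive.
Cu²⁺ is absent, so JovJ is inactive.
Required activator JovJ is absent, so *oxaR* is not transcribed.
So OxaR is not produced.
Maltulose is absent, so BexH is active.
Homoserine is present, so SibA is inactive.
With repressor BexH bound, *wexZ* is not transcribed.
So WexZ is not produced.
Required activator WexZ is absent, so *gorZ* is not transcribed.
→ *gorZ* is OFF.
Ornithine is absent, so NolR is active.
No repressor is bound and NolR is active, so *fubG* is transcribed.
→ *fubG* is ON.
4 of the 5 genes are transcribed.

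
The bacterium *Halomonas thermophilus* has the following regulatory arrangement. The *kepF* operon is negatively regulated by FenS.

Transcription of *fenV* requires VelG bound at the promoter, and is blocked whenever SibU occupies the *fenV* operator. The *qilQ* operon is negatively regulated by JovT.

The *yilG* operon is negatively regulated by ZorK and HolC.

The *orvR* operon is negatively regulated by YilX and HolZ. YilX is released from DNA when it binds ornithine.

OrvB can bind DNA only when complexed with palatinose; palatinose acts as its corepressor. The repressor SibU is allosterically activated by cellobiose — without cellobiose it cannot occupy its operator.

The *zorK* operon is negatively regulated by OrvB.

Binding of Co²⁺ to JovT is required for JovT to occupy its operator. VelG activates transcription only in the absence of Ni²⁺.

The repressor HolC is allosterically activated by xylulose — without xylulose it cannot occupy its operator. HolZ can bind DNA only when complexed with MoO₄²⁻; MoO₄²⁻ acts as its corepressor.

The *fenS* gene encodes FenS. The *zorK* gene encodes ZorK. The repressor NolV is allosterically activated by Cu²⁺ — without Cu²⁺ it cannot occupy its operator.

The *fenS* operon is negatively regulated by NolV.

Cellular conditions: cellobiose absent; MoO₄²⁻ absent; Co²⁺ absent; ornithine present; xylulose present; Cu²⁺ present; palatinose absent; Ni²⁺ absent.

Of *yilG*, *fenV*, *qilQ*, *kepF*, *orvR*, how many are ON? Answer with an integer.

4

Palatinose is absent, so OrvB is inactive.
With no repressor bound, *zorK* is transcribed.
So ZorK is produced and active.
Xylulose is present, so HolC is active.
With repressor ZorK bound, *yilG* is not transcribed.
→ *yilG* is OFF.
Cellobiose is absent, so SibU is inactive.
Ni²⁺ is absent, so VelG is active.
No repressor is bound and VelG is active, so *fenV* is transcribed.
→ *fenV* is ON.
Co²⁺ is absent, so JovT is inactive.
With no repressor bound, *qilQ* is transcribed.
→ *qilQ* is ON.
Cu²⁺ is present, so NolV is active.
With repressor NolV bound, *fenS* is not transcribed.
So FenS is not produced.
With no repressor bound, *kepF* is transcribed.
→ *kepF* is ON.
Ornithine is present, so YilX is inactive.
MoO₄²⁻ is absent, so HolZ is inactive.
With no repressor bound, *orvR* is transcribed.
→ *orvR* is ON.
4 of the 5 genes are transcribed.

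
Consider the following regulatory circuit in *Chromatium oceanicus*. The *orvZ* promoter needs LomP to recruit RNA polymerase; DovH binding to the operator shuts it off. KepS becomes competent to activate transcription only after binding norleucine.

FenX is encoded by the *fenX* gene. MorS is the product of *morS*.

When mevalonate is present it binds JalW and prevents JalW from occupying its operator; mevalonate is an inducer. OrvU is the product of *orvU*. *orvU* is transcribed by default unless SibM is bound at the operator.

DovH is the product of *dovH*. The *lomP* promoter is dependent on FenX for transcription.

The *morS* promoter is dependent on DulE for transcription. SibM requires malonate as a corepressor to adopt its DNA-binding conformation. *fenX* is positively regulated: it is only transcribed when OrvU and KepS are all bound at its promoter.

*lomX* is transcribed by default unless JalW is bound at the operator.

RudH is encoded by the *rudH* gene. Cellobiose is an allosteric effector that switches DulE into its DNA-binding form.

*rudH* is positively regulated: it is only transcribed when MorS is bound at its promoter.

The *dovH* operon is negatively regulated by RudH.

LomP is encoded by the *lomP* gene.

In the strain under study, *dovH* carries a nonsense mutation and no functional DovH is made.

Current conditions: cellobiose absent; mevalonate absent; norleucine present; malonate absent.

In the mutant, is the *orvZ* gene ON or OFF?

Malonate is absent, so SibM is inactive.
With no repressor bound, *orvU* is transcribed.
So OrvU is produced and active.
Norleucine is present, so KepS is active.
No repressor is bound and OrvU and KepS are active, so *fenX* is transcribed.
So FenX is produced and active.
No repressor is bound and FenX is active, so *lomP* is transcribed.
So LomP is produced and active.
DovH is non-functional in this strain, so it has no effect.
No repressor is bound and LomP is active, so *orvZ* is transcribed.

ON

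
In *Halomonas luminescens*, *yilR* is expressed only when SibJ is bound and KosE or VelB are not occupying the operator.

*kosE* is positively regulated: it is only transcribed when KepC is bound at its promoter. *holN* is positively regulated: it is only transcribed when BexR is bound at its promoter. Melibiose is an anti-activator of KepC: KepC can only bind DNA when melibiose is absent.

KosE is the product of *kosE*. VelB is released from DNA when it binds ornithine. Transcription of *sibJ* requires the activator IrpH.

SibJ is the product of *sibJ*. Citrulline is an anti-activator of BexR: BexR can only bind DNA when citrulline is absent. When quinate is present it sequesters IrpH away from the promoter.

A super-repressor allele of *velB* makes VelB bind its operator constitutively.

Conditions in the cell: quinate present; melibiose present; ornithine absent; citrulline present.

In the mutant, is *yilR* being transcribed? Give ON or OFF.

Quinate is present, so IrpH is inactive.
Required activator IrpH is absent, so *sibJ* is not transcribed.
So SibJ is not produced.
Melibiose is present, so KepC is inactive.
Required activator KepC is absent, so *kosE* is not transcribed.
So KosE is not produced.
VelB is constitutively active in this strain.
With repressor VelB bound, *yilR* is not transcribed.

OFF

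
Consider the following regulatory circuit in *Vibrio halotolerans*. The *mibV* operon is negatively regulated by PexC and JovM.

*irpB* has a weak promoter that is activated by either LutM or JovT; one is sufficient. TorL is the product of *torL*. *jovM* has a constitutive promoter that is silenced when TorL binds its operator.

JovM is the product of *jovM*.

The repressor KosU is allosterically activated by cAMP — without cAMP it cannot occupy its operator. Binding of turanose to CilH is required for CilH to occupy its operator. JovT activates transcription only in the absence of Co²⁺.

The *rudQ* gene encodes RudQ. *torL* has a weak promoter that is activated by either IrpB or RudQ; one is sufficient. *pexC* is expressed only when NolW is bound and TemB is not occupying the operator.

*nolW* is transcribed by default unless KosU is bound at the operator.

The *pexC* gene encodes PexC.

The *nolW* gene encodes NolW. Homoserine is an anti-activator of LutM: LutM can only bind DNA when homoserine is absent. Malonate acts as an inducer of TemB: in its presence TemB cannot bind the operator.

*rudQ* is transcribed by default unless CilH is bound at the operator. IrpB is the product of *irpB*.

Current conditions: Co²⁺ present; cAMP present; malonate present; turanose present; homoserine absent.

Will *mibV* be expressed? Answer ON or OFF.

cAMP is present, so KosU is active.
With repressor KosU bound, *nolW* is not transcribed.
So NolW is not produced.
Malonate is present, so TemB is inactive.
Required activator NolW is absent, so *pexC* is not transcribed.
So PexC is not produced.
Homoserine is absent, so LutM is active.
Co²⁺ is present, so JovT is inactive.
Activator LutM is present, so *irpB* is transcribed.
So IrpB is produced and active.
Turanose is present, so CilH is active.
With repressor CilH bound, *rudQ* is not transcribed.
So RudQ is not produced.
Activator IrpB is present, so *torL* is transcribed.
So TorL is produced and active.
With repressor TorL bound, *jovM* is not transcribed.
So JovM is not produced.
With no repressor bound, *mibV* is transcribed.

ON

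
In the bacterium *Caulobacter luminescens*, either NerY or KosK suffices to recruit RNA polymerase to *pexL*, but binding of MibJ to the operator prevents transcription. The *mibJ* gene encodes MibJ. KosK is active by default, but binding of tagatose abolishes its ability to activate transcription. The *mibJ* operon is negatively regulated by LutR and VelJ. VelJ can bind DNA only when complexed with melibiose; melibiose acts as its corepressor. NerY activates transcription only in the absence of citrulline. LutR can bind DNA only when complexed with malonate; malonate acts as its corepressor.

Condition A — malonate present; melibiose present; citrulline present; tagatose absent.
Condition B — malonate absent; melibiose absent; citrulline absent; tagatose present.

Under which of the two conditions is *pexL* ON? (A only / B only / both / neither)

Condition A:
Malonate is present, so LutR is active.
Melibiose is present, so VelJ is active.
With repressor LutR bound, *mibJ* is not transcribed.
So MibJ is not produced.
Citrulline is present, so NerY is inactive.
Tagatose is absent, so KosK is active.
Activator KosK is present, so *pexL* is transcribed.
→ *pexL* is ON in A.
Condition B:
Malonate is absent, so LutR is inactive.
Melibiose is absent, so VelJ is inactive.
With no repressor bound, *mibJ* is transcribed.
So MibJ is produced and active.
Citrulline is absent, so NerY is active.
Tagatose is present, so KosK is inactive.
With repressor MibJ bound, *pexL* is not transcribed.
→ *pexL* is OFF in B.

A only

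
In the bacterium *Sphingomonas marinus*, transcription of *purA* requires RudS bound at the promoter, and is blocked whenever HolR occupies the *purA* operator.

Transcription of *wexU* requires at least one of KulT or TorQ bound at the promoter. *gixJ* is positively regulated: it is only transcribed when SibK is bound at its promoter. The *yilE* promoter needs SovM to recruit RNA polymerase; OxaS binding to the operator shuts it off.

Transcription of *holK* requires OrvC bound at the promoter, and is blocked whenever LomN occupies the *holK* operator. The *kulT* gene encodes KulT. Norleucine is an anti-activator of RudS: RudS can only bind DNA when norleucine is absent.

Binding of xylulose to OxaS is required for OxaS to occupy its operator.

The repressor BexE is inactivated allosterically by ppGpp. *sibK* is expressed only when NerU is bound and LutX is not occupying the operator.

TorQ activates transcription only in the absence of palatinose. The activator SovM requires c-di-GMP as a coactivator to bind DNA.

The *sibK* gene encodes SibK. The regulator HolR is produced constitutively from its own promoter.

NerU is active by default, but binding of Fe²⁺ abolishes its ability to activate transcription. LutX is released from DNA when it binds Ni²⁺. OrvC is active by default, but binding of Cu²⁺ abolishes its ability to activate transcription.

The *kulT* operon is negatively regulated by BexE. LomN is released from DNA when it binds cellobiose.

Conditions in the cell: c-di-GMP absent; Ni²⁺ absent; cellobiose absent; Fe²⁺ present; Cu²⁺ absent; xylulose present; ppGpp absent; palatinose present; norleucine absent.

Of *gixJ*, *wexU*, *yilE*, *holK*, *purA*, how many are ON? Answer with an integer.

0

Fe²⁺ is present, so NerU is inactive.
Ni²⁺ is absent, so LutX is active.
With repressor LutX bound, *sibK* is not transcribed.
So SibK is not produced.
Required activator SibK is absent, so *gixJ* is not transcribed.
→ *gixJ* is OFF.
ppGpp is absent, so BexE is active.
With repressor BexE bound, *kulT* is not transcribed.
So KulT is not produced.
Palatinose is present, so TorQ is inactive.
No activator is available at the *wexU* promoter, so *wexU* is not transcribed.
→ *wexU* is OFF.
Xylulose is present, so OxaS is active.
c-di-GMP is absent, so SovM is inactive.
With repressor OxaS bound, *yilE* is not transcribed.
→ *yilE* is OFF.
Cu²⁺ is absent, so OrvC is active.
Cellobiose is absent, so LomN is active.
With repressor LomN bound, *holK* is not transcribed.
→ *holK* is OFF.
Norleucine is absent, so RudS is active.
HolR is produced constitutively and is active.
With repressor HolR bound, *purA* is not transcribed.
→ *purA* is OFF.
0 of the 5 genes are transcribed.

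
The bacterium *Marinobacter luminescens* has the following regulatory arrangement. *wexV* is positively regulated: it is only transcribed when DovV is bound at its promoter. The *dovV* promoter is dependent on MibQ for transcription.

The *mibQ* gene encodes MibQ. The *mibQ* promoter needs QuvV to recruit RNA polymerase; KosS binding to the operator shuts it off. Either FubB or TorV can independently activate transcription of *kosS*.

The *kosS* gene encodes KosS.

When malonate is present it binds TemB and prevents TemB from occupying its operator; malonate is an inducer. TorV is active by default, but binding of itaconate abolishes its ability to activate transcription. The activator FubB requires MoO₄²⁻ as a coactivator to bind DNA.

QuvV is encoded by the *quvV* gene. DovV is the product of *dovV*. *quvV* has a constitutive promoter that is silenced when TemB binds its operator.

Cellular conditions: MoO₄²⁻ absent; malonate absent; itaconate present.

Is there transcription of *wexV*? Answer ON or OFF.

MoO₄²⁻ is absent, so FubB is inactive.
Itaconate is present, so TorV is inactive.
No activator is available at the *kosS* promoter, so *kosS* is not transcribed.
So KosS is not produced.
Malonate is absent, so TemB is active.
With repressor TemB bound, *quvV* is not transcribed.
So QuvV is not produced.
Required activator QuvV is absent, so *mibQ* is not transcribed.
So MibQ is not produced.
Required activator MibQ is absent, so *dovV* is not transcribed.
So DovV is not produced.
Required activator DovV is absent, so *wexV* is not transcribed.

OFF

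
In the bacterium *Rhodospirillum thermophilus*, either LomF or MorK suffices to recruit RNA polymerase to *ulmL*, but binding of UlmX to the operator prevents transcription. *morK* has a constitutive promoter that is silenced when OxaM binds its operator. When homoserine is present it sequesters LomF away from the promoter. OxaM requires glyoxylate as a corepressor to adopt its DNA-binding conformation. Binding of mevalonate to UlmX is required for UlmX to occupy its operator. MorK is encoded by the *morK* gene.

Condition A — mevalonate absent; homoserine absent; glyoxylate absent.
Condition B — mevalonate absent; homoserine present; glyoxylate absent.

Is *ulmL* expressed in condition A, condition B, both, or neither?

Condition A:
Mevalonate is absent, so UlmX is inactive.
Homoserine is absent, so LomF is active.
Glyoxylate is absent, so OxaM is inactive.
With no repressor bound, *morK* is transcribed.
So MorK is produced and active.
Activator LomF is present, so *ulmL* is transcribed.
→ *ulmL* is ON in A.
Condition B:
Mevalonate is absent, so UlmX is inactive.
Homoserine is present, so LomF is inactive.
Glyoxylate is absent, so OxaM is inactive.
With no repressor bound, *morK* is transcribed.
So MorK is produced and active.
Activator MorK is present, so *ulmL* is transcribed.
→ *ulmL* is ON in B.

both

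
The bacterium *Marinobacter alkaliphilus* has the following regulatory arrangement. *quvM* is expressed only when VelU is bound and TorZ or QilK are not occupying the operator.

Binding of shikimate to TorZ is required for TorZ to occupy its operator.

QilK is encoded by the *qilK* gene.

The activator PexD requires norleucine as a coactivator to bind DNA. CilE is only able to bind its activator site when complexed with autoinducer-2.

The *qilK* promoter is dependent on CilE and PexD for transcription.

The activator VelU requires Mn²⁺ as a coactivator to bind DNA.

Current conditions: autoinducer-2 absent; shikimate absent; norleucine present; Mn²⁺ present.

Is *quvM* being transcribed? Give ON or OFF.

Mn²⁺ is present, so VelU is active.
Shikimate is absent, so TorZ is inactive.
Autoinducer-2 is absent, so CilE is inactive.
Norleucine is present, so PexD is active.
Required activator CilE is absent, so *qilK* is not transcribed.
So QilK is not produced.
No repressor is bound and VelU is active, so *quvM* is transcribed.

ON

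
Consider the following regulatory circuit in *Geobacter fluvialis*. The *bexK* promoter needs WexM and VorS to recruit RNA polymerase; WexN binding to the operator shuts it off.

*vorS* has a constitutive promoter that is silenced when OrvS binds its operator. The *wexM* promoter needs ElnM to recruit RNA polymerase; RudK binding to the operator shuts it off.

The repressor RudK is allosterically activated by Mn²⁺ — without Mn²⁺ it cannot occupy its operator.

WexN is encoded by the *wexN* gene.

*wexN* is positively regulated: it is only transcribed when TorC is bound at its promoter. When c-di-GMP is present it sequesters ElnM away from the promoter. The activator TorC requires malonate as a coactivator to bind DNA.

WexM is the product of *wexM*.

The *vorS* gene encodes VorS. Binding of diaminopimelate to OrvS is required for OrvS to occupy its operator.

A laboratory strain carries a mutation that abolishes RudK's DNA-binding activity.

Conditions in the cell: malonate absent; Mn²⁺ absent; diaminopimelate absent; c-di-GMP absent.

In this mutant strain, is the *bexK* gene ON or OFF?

Malonate is absent, so TorC is inactive.
Required activator TorC is absent, so *wexN* is not transcribed.
So WexN is not produced.
RudK is non-functional in this strain, so it has no effect.
c-di-GMP is absent, so ElnM is active.
No repressor is bound and ElnM is active, so *wexM* is transcribed.
So WexM is produced and active.
Diaminopimelate is absent, so OrvS is inactive.
With no repressor bound, *vorS* is transcribed.
So VorS is produced and active.
No repressor is bound and WexM and VorS are active, so *bexK* is transcribed.

ON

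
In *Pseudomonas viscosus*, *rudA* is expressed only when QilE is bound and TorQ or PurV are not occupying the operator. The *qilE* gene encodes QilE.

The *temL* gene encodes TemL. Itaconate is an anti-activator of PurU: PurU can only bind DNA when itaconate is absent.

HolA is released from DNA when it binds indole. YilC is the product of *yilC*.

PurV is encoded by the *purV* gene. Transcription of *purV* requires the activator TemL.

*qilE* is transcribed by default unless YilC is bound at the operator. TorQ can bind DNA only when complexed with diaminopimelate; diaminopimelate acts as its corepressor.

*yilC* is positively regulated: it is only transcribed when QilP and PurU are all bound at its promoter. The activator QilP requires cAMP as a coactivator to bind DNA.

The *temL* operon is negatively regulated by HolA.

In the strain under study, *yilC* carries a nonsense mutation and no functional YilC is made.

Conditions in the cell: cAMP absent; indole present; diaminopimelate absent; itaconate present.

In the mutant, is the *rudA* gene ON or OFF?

Diaminopimelate is absent, so TorQ is inactive.
YilC is non-functional in this strain, so it has no effect.
With no repressor bound, *qilE* is transcribed.
So QilE is produced and active.
Indole is present, so HolA is inactive.
With no repressor bound, *temL* is transcribed.
So TemL is produced and active.
No repressor is bound and TemL is active, so *purV* is transcribed.
So PurV is produced and active.
With repressor PurV bound, *rudA* is not transcribed.

OFF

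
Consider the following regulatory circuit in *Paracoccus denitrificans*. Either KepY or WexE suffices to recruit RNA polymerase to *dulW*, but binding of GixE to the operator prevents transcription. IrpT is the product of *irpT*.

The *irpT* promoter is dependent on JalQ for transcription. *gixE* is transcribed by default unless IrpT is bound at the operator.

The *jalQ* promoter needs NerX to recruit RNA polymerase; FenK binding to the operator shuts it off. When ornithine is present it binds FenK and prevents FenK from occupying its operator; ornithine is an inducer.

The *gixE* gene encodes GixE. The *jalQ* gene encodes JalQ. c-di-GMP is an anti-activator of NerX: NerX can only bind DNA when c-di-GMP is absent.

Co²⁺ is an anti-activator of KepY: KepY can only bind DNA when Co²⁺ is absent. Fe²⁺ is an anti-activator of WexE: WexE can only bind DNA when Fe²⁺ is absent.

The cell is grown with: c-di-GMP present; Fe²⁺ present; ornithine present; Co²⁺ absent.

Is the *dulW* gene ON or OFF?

Co²⁺ is absent, so KepY is active.
Ornithine is present, so FenK is inactive.
c-di-GMP is present, so NerX is inactive.
Required activator NerX is absent, so *jalQ* is not transcribed.
So JalQ is not produced.
Required activator JalQ is absent, so *irpT* is not transcribed.
So IrpT is not produced.
With no repressor bound, *gixE* is transcribed.
So GixE is produced and active.
Fe²⁺ is present, so WexE is inactive.
With repressor GixE bound, *dulW* is not transcribed.

OFF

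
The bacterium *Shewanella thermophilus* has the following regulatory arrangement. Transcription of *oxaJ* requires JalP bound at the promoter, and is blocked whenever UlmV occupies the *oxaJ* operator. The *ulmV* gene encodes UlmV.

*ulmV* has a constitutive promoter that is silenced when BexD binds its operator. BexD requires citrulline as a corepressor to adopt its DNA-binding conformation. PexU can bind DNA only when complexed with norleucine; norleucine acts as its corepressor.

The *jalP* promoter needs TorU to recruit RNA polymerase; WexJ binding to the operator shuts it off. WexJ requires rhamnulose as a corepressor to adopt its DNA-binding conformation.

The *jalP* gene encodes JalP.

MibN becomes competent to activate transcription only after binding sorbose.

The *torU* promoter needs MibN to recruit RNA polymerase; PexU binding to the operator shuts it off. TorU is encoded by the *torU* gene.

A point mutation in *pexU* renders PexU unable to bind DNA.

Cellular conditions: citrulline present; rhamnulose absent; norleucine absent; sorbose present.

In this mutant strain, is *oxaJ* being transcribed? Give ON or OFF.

PexU is non-functional in this strain, so it has no effect.
Sorbose is present, so MibN is active.
No repressor is bound and MibN is active, so *torU* is transcribed.
So TorU is produced and active.
Rhamnulose is absent, so WexJ is inactive.
No repressor is bound and TorU is active, so *jalP* is transcribed.
So JalP is produced and active.
Citrulline is present, so BexD is active.
With repressor BexD bound, *ulmV* is not transcribed.
So UlmV is not produced.
No repressor is bound and JalP is active, so *oxaJ* is transcribed.

ON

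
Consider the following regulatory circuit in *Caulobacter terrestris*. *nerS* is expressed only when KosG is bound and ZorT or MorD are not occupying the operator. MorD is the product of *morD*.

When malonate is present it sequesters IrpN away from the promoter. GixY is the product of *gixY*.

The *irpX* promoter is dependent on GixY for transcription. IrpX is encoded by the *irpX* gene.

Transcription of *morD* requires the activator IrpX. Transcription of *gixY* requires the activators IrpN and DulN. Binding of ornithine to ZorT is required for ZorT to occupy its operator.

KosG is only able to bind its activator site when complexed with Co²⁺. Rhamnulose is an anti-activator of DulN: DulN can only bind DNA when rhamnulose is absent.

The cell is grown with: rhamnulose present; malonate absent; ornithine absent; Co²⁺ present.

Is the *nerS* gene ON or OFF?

Ornithine is absent, so ZorT is inactive.
Malonate is absent, so IrpN is active.
Rhamnulose is present, so DulN is inactive.
Required activator DulN is absent, so *gixY* is not transcribed.
So GixY is not produced.
Required activator GixY is absent, so *irpX* is not transcribed.
So IrpX is not produced.
Required activator IrpX is absent, so *morD* is not transcribed.
So MorD is not produced.
Co²⁺ is present, so KosG is active.
No repressor is bound and KosG is active, so *nerS* is transcribed.

ON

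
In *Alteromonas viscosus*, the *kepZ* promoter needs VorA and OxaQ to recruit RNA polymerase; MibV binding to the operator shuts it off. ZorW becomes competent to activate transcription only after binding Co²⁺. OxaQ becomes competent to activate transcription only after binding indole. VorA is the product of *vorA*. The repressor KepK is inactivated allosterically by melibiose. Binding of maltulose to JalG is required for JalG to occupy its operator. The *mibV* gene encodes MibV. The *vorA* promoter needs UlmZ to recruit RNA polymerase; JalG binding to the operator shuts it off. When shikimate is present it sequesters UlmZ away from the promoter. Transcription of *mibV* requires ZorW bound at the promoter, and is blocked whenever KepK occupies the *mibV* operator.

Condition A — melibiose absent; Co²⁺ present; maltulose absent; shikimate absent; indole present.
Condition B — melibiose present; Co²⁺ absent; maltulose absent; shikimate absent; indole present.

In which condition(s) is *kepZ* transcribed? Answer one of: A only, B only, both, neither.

Condition A:
Melibiose is absent, so KepK is active.
Co²⁺ is present, so ZorW is active.
With repressor KepK bound, *mibV* is not transcribed.
So MibV is not produced.
Maltulose is absent, so JalG is inactive.
Shikimate is absent, so UlmZ is active.
No repressor is bound and UlmZ is active, so *vorA* is transcribed.
So VorA is produced and active.
Indole is present, so OxaQ is active.
No repressor is bound and VorA and OxaQ are active, so *kepZ* is transcribed.
→ *kepZ* is ON in A.
Condition B:
Melibiose is present, so KepK is inactive.
Co²⁺ is absent, so ZorW is inactive.
Required activator ZorW is absent, so *mibV* is not transcribed.
So MibV is not produced.
Maltulose is absent, so JalG is inactive.
Shikimate is absent, so UlmZ is active.
No repressor is bound and UlmZ is active, so *vorA* is transcribed.
So VorA is produced and active.
Indole is present, so OxaQ is active.
No repressor is bound and VorA and OxaQ are active, so *kepZ* is transcribed.
→ *kepZ* is ON in B.

both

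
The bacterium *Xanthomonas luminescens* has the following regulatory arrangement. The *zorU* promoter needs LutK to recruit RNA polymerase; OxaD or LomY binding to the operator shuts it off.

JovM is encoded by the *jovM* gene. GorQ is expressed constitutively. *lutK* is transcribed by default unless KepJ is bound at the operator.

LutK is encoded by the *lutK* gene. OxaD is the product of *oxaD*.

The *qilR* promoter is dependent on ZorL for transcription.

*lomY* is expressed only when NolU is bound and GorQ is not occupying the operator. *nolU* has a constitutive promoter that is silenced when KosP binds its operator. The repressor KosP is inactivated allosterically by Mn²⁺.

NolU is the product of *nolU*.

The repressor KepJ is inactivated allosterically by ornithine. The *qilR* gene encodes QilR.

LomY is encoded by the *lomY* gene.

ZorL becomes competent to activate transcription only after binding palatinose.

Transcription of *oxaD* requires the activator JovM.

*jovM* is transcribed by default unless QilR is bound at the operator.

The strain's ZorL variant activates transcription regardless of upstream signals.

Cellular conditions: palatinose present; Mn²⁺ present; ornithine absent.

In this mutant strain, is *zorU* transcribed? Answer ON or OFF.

OFF

ZorL is constitutively active in this strain.
No repressor is bound and ZorL is active, so *qilR* is transcribed.
So QilR is produced and active.
With repressor QilR bound, *jovM* is not transcribed.
So JovM is not produced.
Required activator JovM is absent, so *oxaD* is not transcribed.
So OxaD is not produced.
GorQ is produced constitutively and is active.
Mn²⁺ is present, so KosP is inactive.
With no repressor bound, *nolU* is transcribed.
So NolU is produced and active.
With repressor GorQ bound, *lomY* is not transcribed.
So LomY is not produced.
Ornithine is absent, so KepJ is active.
With repressor KepJ bound, *lutK* is not transcribed.
So LutK is not produced.
Required activator LutK is absent, so *zorU* is not transcribed.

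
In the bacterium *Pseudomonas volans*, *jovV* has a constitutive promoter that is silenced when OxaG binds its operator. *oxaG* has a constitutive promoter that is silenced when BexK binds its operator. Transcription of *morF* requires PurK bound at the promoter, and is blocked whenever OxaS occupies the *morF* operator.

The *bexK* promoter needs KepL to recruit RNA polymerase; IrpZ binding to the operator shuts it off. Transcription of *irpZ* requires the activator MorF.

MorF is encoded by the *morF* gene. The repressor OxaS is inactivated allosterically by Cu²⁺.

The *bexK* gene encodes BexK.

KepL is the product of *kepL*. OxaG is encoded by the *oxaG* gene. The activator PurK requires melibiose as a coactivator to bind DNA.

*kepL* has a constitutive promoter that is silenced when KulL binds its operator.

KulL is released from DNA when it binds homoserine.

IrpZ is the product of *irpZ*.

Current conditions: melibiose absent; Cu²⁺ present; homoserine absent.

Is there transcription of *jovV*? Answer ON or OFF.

OFF

Melibiose is absent, so PurK is inactive.
Cu²⁺ is present, so OxaS is inactive.
Required activator PurK is absent, so *morF* is not transcribed.
So MorF is not produced.
Required activator MorF is absent, so *irpZ* is not transcribed.
So IrpZ is not produced.
Homoserine is absent, so KulL is active.
With repressor KulL bound, *kepL* is not transcribed.
So KepL is not produced.
Required activator KepL is absent, so *bexK* is not transcribed.
So BexK is not produced.
With no repressor bound, *oxaG* is transcribed.
So OxaG is produced and active.
With repressor OxaG bound, *jovV* is not transcribed.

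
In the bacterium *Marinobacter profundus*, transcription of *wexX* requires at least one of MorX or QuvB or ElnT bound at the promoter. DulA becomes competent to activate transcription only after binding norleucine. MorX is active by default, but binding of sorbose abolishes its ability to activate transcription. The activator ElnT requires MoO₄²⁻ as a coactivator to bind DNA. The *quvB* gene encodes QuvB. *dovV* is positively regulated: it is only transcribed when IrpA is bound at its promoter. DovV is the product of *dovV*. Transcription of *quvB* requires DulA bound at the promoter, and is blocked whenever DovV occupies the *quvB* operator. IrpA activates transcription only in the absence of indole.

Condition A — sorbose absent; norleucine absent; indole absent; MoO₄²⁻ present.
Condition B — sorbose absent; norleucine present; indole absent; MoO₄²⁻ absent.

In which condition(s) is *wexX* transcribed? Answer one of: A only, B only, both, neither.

both

Condition A:
Sorbose is absent, so MorX is active.
Norleucine is absent, so DulA is inactive.
Indole is absent, so IrpA is active.
No repressor is bound and IrpA is active, so *dovV* is transcribed.
So DovV is produced and active.
With repressor DovV bound, *quvB* is not transcribed.
So QuvB is not produced.
MoO₄²⁻ is present, so ElnT is active.
Activator MorX is present, so *wexX* is transcribed.
→ *wexX* is ON in A.
Condition B:
Sorbose is absent, so MorX is active.
Norleucine is present, so DulA is active.
Indole is absent, so IrpA is active.
No repressor is bound and IrpA is active, so *dovV* is transcribed.
So DovV is produced and active.
With repressor DovV bound, *quvB* is not transcribed.
So QuvB is not produced.
MoO₄²⁻ is absent, so ElnT is inactive.
Activator MorX is present, so *wexX* is transcribed.
→ *wexX* is ON in B.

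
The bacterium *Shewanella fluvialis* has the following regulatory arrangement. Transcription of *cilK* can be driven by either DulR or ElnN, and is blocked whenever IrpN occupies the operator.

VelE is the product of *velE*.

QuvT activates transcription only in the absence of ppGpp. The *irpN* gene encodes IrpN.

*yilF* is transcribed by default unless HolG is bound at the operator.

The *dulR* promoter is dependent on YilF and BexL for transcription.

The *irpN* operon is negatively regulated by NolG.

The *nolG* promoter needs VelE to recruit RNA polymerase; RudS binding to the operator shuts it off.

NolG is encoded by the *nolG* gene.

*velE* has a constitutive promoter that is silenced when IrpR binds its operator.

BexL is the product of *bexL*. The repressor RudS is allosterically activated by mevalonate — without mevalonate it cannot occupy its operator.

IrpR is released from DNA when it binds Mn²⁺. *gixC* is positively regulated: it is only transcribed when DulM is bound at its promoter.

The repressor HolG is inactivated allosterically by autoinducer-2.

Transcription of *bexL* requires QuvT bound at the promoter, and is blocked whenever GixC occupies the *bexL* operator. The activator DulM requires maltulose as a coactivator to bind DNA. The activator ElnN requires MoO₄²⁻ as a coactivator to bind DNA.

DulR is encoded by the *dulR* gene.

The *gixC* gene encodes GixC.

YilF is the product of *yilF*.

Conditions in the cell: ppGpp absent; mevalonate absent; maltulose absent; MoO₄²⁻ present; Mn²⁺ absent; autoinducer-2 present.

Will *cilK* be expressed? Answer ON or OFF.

Mn²⁺ is absent, so IrpR is active.
With repressor IrpR bound, *velE* is not transcribed.
So VelE is not produced.
Mevalonate is absent, so RudS is inactive.
Required activator VelE is absent, so *nolG* is not transcribed.
So NolG is not produced.
With no repressor bound, *irpN* is transcribed.
So IrpN is produced and active.
Autoinducer-2 is present, so HolG is inactive.
With no repressor bound, *yilF* is transcribed.
So YilF is produced and active.
Maltulose is absent, so DulM is inactive.
Required activator DulM is absent, so *gixC* is not transcribed.
So GixC is not produced.
ppGpp is absent, so QuvT is active.
No repressor is bound and QuvT is active, so *bexL* is transcribed.
So BexL is produced and active.
No repressor is bound and YilF and BexL are active, so *dulR* is transcribed.
So DulR is produced and active.
MoO₄²⁻ is present, so ElnN is active.
With repressor IrpN bound, *cilK* is not transcribed.

OFF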